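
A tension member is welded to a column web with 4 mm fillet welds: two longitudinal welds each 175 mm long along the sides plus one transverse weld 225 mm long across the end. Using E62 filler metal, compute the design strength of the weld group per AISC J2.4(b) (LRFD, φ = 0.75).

E62XX → F_EXX = 620 MPa.
t_e = 0.707 × 4 = 2.828 mm.
R_nwl = 0.6 × 620 × 2.828 × 350 × 10⁻³ = 368.2 kN (longitudinal, 2 welds).
R_nwt = 0.6 × 620 × 2.828 × 225 × 10⁻³ = 236.7 kN (transverse, base value).
(i) R_nwl + R_nwt = 604.9 kN; (ii) 0.85 R_nwl + 1.5 R_nwt = 668 kN.
R_n = max = 668 kN [governs: (ii)]; φR_n = 501 kN.

φR_n ≈ 501 kN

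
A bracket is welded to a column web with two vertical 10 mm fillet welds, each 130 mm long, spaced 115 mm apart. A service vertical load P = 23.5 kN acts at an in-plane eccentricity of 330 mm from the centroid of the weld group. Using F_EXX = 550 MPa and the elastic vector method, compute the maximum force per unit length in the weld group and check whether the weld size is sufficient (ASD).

Total weld length L_w = 260 mm. Treat welds as unit-width lines.
Polar moment about centroid: J = 2[d³/12 + d(b/2)²] = 2[130³/12 + 130×57.5²] = 1226000 mm³.
Direct shear f_v = P/L_w = 23.5×10³ / 260 = 90.38 N/mm (vertical).
Torsion M = P·e = 23.5×10³ × 330 = 7755000 N·mm.
Critical point at (x, y) = (57.5, 65) from centroid. f_tx = M·y/J = 411.2 N/mm; f_ty = M·x/J = 363.8 N/mm.
Resultant f_max = √[f_tx² + (f_v + f_ty)²] = √[411.2² + (90.38 + 363.8)²] = 612.7 N/mm.
Capacity per unit length: r_n/Ω = (1/2.0) × 0.6 × 550 × (0.707 × 10) = 1167 N/mm.
612.7 ≤ 1167 → adequate.

f_max ≈ 613 N/mm; adequate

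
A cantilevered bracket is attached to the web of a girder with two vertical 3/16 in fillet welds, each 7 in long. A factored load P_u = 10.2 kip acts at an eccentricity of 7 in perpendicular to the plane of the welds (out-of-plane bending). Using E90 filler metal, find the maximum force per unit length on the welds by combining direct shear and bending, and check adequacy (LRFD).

E90XX → F_EXX = 90 ksi.
L_w = 2 × 7 = 14 in; section modulus (unit throat) S = 2 × L²/6 = 16.33 in².
Direct shear f_v = P/L_w = 10.2/14 = 0.7286 kip/in.
Moment M = P × e = 10.2 × 7 = 71.4 kip·in; bending f_b = M/S = 4.371 kip/in.
f_max = √(f_v² + f_b²) = √(0.7286² + 4.371²) = 4.432 kip/in.
φr_n = 0.75 × 0.6 × 90 × (0.707 × 0.1875) = 5.369 kip/in → adequate.

f_max ≈ 4.43 kip/in; adequate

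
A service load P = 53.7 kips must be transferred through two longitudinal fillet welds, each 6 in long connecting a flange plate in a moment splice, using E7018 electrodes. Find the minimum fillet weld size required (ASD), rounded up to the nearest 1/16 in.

w = 5/16 in

E70XX → F_EXX = 70 ksi.
Total weld length L = 12 in.
Required throat t_e = P × Ω / (0.6 F_EXX × L) = 53.7 × 2.0 / (0.6 × 70 × 12) = 0.2131 in.
Required leg w = t_e / 0.707 = 0.3014 in → use 5/16 in.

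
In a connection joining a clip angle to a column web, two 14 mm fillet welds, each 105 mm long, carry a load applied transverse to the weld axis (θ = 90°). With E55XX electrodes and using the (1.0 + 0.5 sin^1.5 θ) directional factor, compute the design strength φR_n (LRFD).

E55XX → F_EXX = 550 MPa.
t_e = 0.707 × 14 = 9.898 mm; A_we = 9.898 × 210 = 2079 mm².
Directional factor: 1.0 + 0.5 sin^1.5(90°) = 1.5.
F_nw = 0.6 × 550 × 1.5 = 495 MPa.
φR_n = 0.75 × 495 × 2079 × 10⁻³ = 771.7 kN.

φR_n ≈ 772 kN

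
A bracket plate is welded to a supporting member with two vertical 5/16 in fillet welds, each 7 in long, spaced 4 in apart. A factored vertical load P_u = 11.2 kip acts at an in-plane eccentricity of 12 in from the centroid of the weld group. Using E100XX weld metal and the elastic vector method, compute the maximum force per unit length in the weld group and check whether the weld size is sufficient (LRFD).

E100XX → F_EXX = 100 ksi.
Total weld length L_w = 14 in. Treat welds as unit-width lines.
Polar moment about centroid: J = 2[d³/12 + d(b/2)²] = 2[7³/12 + 7×2²] = 113.2 in³.
Direct shear f_v = P/L_w = 11.2 / 14 = 0.8 kip/in (vertical).
Torsion M = P·e = 11.2 × 12 = 134.4 kip·in.
Critical point at (x, y) = (2, 3.5) from centroid. f_tx = M·y/J = 4.157 kip/in; f_ty = M·x/J = 2.375 kip/in.
Resultant f_max = √[f_tx² + (f_v + f_ty)²] = √[4.157² + (0.8 + 2.375)²] = 5.231 kip/in.
Capacity per unit length: φr_n = 0.75 × 0.6 × 100 × (0.707 × 0.3125) = 9.942 kip/in.
5.231 ≤ 9.942 → adequate.

f_max ≈ 5.23 kip/in; adequate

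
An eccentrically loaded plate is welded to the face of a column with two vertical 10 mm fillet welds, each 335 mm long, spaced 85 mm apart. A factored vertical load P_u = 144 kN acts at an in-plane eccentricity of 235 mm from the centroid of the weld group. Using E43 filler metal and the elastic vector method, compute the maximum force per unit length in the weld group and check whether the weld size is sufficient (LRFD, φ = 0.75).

E43XX → F_EXX = 430 MPa.
Total weld length L_w = 670 mm. Treat welds as unit-width lines.
Polar moment about centroid: J = 2[d³/12 + d(b/2)²] = 2[335³/12 + 335×42.5²] = 7476000 mm³.
Direct shear f_v = P/L_w = 144×10³ / 670 = 214.9 N/mm (vertical).
Torsion M = P·e = 144×10³ × 235 = 33840000 N·mm.
Critical point at (x, y) = (42.5, 167.5) from centroid. f_tx = M·y/J = 758.2 N/mm; f_ty = M·x/J = 192.4 N/mm.
Resultant f_max = √[f_tx² + (f_v + f_ty)²] = √[758.2² + (214.9 + 192.4)²] = 860.7 N/mm.
Capacity per unit length: φr_n = 0.75 × 0.6 × 430 × (0.707 × 10) = 1368 N/mm.
860.7 ≤ 1368 → adequate.

f_max ≈ 861 N/mm; adequate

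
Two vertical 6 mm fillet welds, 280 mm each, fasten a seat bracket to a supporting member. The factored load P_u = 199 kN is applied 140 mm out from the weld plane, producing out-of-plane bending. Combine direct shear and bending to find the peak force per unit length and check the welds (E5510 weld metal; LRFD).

E55XX → F_EXX = 550 MPa.
L_w = 2 × 280 = 560 mm; section modulus (unit throat) S = 2 × L²/6 = 26130 mm².
Direct shear f_v = P/L_w = 199×10³/560 = 355.4 N/mm.
Moment M = P × e = 199×10³ × 140 = 27860000 N·mm; bending f_b = M/S = 1066 N/mm.
f_max = √(f_v² + f_b²) = √(355.4² + 1066²) = 1124 N/mm.
φr_n = 0.75 × 0.6 × 550 × (0.707 × 6) = 1050 N/mm → NOT adequate.

f_max ≈ 1120 N/mm; NOT adequate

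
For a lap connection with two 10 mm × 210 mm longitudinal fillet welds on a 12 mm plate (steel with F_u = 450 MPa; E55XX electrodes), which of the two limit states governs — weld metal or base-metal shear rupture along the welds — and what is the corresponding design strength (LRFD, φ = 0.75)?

E55XX → F_EXX = 550 MPa.
t_e = 0.707 × 10 = 7.07 mm; L = 420 mm.
Weld metal: φR_n = 0.75 × 0.6 × 550 × 7.07 × 420 × 10⁻³ = 734.9 kN.
Base metal (shear rupture): φR_n = 0.75 × 0.6 × 450 × 12 × 420 × 10⁻³ = 1021 kN.
Governing: weld metal.

φR_n ≈ 735 kN (weld metal governs)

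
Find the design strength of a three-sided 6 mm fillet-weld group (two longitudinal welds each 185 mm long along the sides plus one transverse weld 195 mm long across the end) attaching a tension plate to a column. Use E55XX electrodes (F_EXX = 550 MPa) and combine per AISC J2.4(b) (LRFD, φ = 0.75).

t_e = 0.707 × 6 = 4.242 mm.
R_nwl = 0.6 × 550 × 4.242 × 370 × 10⁻³ = 517.9 kN (longitudinal, 2 welds).
R_nwt = 0.6 × 550 × 4.242 × 195 × 10⁻³ = 273 kN (transverse, base value).
(i) R_nwl + R_nwt = 790.9 kN; (ii) 0.85 R_nwl + 1.5 R_nwt = 849.7 kN.
R_n = max = 849.7 kN [governs: (ii)]; φR_n = 637.3 kN.

φR_n ≈ 637 kN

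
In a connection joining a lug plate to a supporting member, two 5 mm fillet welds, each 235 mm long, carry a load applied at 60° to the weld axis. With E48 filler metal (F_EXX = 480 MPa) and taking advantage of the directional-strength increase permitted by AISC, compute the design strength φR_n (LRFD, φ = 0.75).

t_e = 0.707 × 5 = 3.535 mm; A_we = 3.535 × 470 = 1661 mm².
Directional factor: 1.0 + 0.5 sin^1.5(60°) = 1.403.
F_nw = 0.6 × 480 × 1.403 = 404.1 MPa.
φR_n = 0.75 × 404.1 × 1661 × 10⁻³ = 503.5 kN.

φR_n ≈ 503 kN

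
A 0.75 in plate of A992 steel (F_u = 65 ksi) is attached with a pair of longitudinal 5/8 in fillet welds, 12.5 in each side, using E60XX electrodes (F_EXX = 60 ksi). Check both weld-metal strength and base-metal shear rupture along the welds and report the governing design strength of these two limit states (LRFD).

t_e = 0.707 × 0.625 = 0.4419 in; L = 25 in.
Weld metal: φR_n = 0.75 × 0.6 × 60 × 0.4419 × 25 = 298.3 kips.
Base metal (shear rupture): φR_n = 0.75 × 0.6 × 65 × 0.75 × 25 = 548.4 kips.
Governing: weld metal.

φR_n ≈ 298 kips (weld metal governs)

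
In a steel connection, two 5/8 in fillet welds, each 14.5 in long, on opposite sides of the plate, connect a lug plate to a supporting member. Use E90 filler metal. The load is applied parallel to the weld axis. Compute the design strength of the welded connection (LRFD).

E90XX → F_EXX = 90 ksi.
Effective throat t_e = 0.707 × 0.625 = 0.4419 in.
Total length L = 29 in; A_we = 0.4419 × 29 = 12.81 in².
F_nw = 0.6 F_EXX = 0.6 × 90 = 54 ksi.
φR_n = 0.75 × 54 × 12.81 = 519 kips.

φR_n ≈ 519 kips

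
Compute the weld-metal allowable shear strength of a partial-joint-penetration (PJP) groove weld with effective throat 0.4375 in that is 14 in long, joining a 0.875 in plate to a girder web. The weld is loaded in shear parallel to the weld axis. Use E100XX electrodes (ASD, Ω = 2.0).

E100XX → F_EXX = 100 ksi.
Effective throat (given) t_e = 0.4375 in.
A_we = 0.4375 × 14 = 6.125 in².
F_nw = 0.6 F_EXX = 60 ksi.
R_n/Ω = (60 × 6.125) / 2.0 = 183.8 kips.

R_n/Ω ≈ 184 kips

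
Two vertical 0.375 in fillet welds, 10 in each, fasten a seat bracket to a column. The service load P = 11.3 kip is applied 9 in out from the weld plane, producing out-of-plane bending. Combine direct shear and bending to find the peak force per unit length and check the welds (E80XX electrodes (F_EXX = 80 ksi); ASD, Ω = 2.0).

L_w = 2 × 10 = 20 in; section modulus (unit throat) S = 2 × L²/6 = 33.33 in².
Direct shear f_v = P/L_w = 11.3/20 = 0.565 kip/in.
Moment M = P × e = 11.3 × 9 = 101.7 kip·in; bending f_b = M/S = 3.051 kip/in.
f_max = √(f_v² + f_b²) = √(0.565² + 3.051²) = 3.103 kip/in.
r_n/Ω = (1/2.0) × 0.6 × 80 × (0.707 × 0.375) = 6.363 kip/in → adequate.

f_max ≈ 3.1 kip/in; adequate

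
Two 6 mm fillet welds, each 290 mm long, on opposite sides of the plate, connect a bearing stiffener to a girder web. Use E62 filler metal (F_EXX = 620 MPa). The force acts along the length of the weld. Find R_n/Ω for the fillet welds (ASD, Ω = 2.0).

R_n/Ω ≈ 458 kN

Effective throat t_e = 0.707 × 6 = 4.242 mm.
Total length L = 580 mm; A_we = 4.242 × 580 = 2460 mm².
F_nw = 0.6 F_EXX = 0.6 × 620 = 372 MPa.
R_n = 372 × 2460 × 10⁻³ = 915.3 kN; R_n/Ω = 915.3/2.0 = 457.6 kN.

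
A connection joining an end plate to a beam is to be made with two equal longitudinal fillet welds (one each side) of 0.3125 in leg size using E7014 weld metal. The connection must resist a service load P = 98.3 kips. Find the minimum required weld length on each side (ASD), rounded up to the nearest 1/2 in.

L = 11 in on each side

E70XX → F_EXX = 70 ksi.
Throat t_e = 0.707 × 0.3125 = 0.2209 in.
r_n/Ω = (0.6 × 70 × 0.2209) / 2.0 = 4.64 kip/in.
L_req = P / (r_n/Ω) = 98.3 / 4.64 = 21.19 in total.
Per side: 21.19 / 2 = 10.59 in.
Round up → use L = 11 in on each side.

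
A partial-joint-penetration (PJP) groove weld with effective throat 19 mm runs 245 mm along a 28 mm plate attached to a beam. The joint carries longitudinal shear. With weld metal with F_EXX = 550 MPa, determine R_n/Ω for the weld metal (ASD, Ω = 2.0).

R_n/Ω ≈ 768 kN

Effective throat (given) t_e = 19 mm.
A_we = 19 × 245 = 4655 mm².
F_nw = 0.6 F_EXX = 330 MPa.
R_n/Ω = (330 × 4655) / 2.0 × 10⁻³ = 768.1 kN.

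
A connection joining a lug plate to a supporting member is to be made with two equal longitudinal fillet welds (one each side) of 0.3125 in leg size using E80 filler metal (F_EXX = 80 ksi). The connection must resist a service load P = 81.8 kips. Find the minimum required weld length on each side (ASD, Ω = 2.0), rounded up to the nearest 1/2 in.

L = 8 in on each side

Throat t_e = 0.707 × 0.3125 = 0.2209 in.
r_n/Ω = (0.6 × 80 × 0.2209) / 2.0 = 5.302 kip/in.
L_req = P / (r_n/Ω) = 81.8 / 5.302 = 15.43 in total.
Per side: 15.43 / 2 = 7.713 in.
Round up → use L = 8 in on each side.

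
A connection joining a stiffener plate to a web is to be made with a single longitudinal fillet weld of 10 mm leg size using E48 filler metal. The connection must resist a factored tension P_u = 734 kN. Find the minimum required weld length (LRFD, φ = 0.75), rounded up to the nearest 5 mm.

E48XX → F_EXX = 480 MPa.
Throat t_e = 0.707 × 10 = 7.07 mm.
φr_n = 0.75 × 0.6 × 480 × 7.07 × 10⁻³ = 1.527 kN/mm.
L_req = P_u / φr_n = 734 / 1.527 = 480.6 mm total.
Round up → use L = 485 mm.

L = 485 mm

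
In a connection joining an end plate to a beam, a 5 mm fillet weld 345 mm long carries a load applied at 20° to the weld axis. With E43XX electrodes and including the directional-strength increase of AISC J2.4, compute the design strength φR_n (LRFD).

E43XX → F_EXX = 430 MPa.
t_e = 0.707 × 5 = 3.535 mm; A_we = 3.535 × 345 = 1220 mm².
Directional factor: 1.0 + 0.5 sin^1.5(20°) = 1.1.
F_nw = 0.6 × 430 × 1.1 = 283.8 MPa.
φR_n = 0.75 × 283.8 × 1220 × 10⁻³ = 259.6 kN.

φR_n ≈ 260 kN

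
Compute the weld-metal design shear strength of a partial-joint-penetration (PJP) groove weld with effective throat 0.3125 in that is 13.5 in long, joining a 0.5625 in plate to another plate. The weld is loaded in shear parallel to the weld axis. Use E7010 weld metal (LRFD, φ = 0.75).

φR_n ≈ 133 kips

E70XX → F_EXX = 70 ksi.
Effective throat (given) t_e = 0.3125 in.
A_we = 0.3125 × 13.5 = 4.219 in².
F_nw = 0.6 F_EXX = 42 ksi.
φR_n = 0.75 × 42 × 4.219 = 132.9 kips.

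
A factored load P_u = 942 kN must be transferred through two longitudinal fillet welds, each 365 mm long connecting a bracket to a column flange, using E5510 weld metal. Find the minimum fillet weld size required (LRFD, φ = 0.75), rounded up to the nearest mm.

E55XX → F_EXX = 550 MPa.
Total weld length L = 730 mm.
Required throat t_e = P_u / (φ × 0.6 F_EXX × L) = 942 / (0.75 × 0.6 × 550 × 730 × 10⁻³) = 5.214 mm.
Required leg w = t_e / 0.707 = 7.375 mm → use 8 mm.

w = 8 mm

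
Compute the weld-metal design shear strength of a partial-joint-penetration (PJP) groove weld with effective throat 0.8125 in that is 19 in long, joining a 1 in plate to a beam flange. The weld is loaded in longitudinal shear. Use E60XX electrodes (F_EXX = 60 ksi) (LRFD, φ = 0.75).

φR_n ≈ 417 kip

Effective throat (given) t_e = 0.8125 in.
A_we = 0.8125 × 19 = 15.44 in².
F_nw = 0.6 F_EXX = 36 ksi.
φR_n = 0.75 × 36 × 15.44 = 416.8 kip.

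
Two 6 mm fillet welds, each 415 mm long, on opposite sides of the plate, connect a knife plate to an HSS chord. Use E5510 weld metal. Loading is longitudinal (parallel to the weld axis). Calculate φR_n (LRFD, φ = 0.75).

φR_n ≈ 871 kN

E55XX → F_EXX = 550 MPa.
Effective throat t_e = 0.707 × 6 = 4.242 mm.
Total length L = 830 mm; A_we = 4.242 × 830 = 3521 mm².
F_nw = 0.6 F_EXX = 0.6 × 550 = 330 MPa.
φR_n = 0.75 × 330 × 3521 × 10⁻³ = 871.4 kN.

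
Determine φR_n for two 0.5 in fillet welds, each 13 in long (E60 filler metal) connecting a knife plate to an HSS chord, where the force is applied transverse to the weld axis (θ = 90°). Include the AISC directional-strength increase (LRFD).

E60XX → F_EXX = 60 ksi.
t_e = 0.707 × 0.5 = 0.3535 in; A_we = 0.3535 × 26 = 9.191 in².
Directional factor: 1.0 + 0.5 sin^1.5(90°) = 1.5.
F_nw = 0.6 × 60 × 1.5 = 54 ksi.
φR_n = 0.75 × 54 × 9.191 = 372.2 kips.

φR_n ≈ 372 kips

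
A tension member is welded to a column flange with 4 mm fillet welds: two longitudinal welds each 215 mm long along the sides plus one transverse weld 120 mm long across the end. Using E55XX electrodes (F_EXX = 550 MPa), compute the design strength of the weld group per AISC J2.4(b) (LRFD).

φR_n ≈ 385 kN

t_e = 0.707 × 4 = 2.828 mm.
R_nwl = 0.6 × 550 × 2.828 × 430 × 10⁻³ = 401.3 kN (longitudinal, 2 welds).
R_nwt = 0.6 × 550 × 2.828 × 120 × 10⁻³ = 112 kN (transverse, base value).
(i) R_nwl + R_nwt = 513.3 kN; (ii) 0.85 R_nwl + 1.5 R_nwt = 509.1 kN.
R_n = max = 513.3 kN [governs: (i)]; φR_n = 385 kN.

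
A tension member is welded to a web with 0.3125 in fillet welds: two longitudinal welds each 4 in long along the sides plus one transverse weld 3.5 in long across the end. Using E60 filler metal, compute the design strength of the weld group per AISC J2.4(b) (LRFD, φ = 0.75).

E60XX → F_EXX = 60 ksi.
t_e = 0.707 × 0.3125 = 0.2209 in.
R_nwl = 0.6 × 60 × 0.2209 × 8 = 63.63 kips (longitudinal, 2 welds).
R_nwt = 0.6 × 60 × 0.2209 × 3.5 = 27.84 kips (transverse, base value).
(i) R_nwl + R_nwt = 91.47 kips; (ii) 0.85 R_nwl + 1.5 R_nwt = 95.84 kips.
R_n = max = 95.84 kips [governs: (ii)]; φR_n = 71.88 kips.

φR_n ≈ 71.9 kips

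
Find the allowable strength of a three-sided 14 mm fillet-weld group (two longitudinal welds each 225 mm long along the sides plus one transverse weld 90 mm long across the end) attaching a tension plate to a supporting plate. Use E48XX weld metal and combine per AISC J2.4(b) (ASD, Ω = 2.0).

E48XX → F_EXX = 480 MPa.
t_e = 0.707 × 14 = 9.898 mm.
R_nwl = 0.6 × 480 × 9.898 × 450 × 10⁻³ = 1283 kN (longitudinal, 2 welds).
R_nwt = 0.6 × 480 × 9.898 × 90 × 10⁻³ = 256.6 kN (transverse, base value).
(i) R_nwl + R_nwt = 1539 kN; (ii) 0.85 R_nwl + 1.5 R_nwt = 1475 kN.
R_n = max = 1539 kN [governs: (i)]; R_n/Ω = 769.7 kN.

R_n/Ω ≈ 770 kN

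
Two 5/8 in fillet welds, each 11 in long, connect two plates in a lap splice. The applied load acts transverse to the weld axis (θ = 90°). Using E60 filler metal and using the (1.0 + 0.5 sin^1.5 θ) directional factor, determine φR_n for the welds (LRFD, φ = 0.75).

E60XX → F_EXX = 60 ksi.
t_e = 0.707 × 0.625 = 0.4419 in; A_we = 0.4419 × 22 = 9.721 in².
Directional factor: 1.0 + 0.5 sin^1.5(90°) = 1.5.
F_nw = 0.6 × 60 × 1.5 = 54 ksi.
φR_n = 0.75 × 54 × 9.721 = 393.7 kips.

φR_n ≈ 394 kips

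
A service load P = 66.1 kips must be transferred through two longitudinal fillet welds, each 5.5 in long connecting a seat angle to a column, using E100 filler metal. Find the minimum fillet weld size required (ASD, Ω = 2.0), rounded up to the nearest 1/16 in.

E100XX → F_EXX = 100 ksi.
Total weld length L = 11 in.
Required throat t_e = P × Ω / (0.6 F_EXX × L) = 66.1 × 2.0 / (0.6 × 100 × 11) = 0.2003 in.
Required leg w = t_e / 0.707 = 0.2833 in → use 5/16 in.

w = 5/16 in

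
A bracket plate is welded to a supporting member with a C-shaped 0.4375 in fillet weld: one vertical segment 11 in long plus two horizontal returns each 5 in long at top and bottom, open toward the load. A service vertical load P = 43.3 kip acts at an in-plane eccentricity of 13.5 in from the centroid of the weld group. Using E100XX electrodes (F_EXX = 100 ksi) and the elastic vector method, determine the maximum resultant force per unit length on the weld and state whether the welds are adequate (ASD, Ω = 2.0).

f_max ≈ 9.7 kip/in; NOT adequate

Total weld length L_w = 21 in. Treat welds as unit-width lines.
Centroid: x̄ = 2×5×2.5 / 21 = 1.19 in from the vertical weld.
Polar moment about centroid: J = I_x + I_y = [11³/12 + 2×5×5.5²] + [11×1.19² + 2(5³/12 + 5×1.31²)] = 467 in³.
Direct shear f_v = P/L_w = 43.3 / 21 = 2.062 kip/in (vertical).
Torsion M = P·e = 43.3 × 13.5 = 584.55 kip·in.
Critical point at (x, y) = (3.81, 5.5) from centroid. f_tx = M·y/J = 6.885 kip/in; f_ty = M·x/J = 4.769 kip/in.
Resultant f_max = √[f_tx² + (f_v + f_ty)²] = √[6.885² + (2.062 + 4.769)²] = 9.698 kip/in.
Capacity per unit length: r_n/Ω = (1/2.0) × 0.6 × 100 × (0.707 × 0.4375) = 9.279 kip/in.
9.698 > 9.279 → NOT adequate.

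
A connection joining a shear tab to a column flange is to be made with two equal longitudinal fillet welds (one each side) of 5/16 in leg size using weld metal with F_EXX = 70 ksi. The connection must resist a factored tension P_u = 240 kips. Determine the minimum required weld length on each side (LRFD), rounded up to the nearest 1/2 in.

L = 17.5 in on each side

Throat t_e = 0.707 × 0.3125 = 0.2209 in.
φr_n = 0.75 × 0.6 × 70 × 0.2209 = 6.96 kips/in.
L_req = P_u / φr_n = 240 / 6.96 = 34.49 in total.
Per side: 34.49 / 2 = 17.24 in.
Round up → use L = 17.5 in on each side.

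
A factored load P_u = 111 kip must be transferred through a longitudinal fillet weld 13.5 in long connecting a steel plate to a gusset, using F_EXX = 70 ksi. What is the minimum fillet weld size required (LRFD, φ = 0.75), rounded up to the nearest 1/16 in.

w = 3/8 in

Total weld length L = 13.5 in.
Required throat t_e = P_u / (φ × 0.6 F_EXX × L) = 111 / (0.75 × 0.6 × 70 × 13.5) = 0.261 in.
Required leg w = t_e / 0.707 = 0.3692 in → use 3/8 in.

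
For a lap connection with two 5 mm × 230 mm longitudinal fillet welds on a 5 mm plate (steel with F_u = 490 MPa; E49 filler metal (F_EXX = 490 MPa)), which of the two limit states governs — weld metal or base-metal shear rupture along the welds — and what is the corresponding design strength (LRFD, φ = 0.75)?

t_e = 0.707 × 5 = 3.535 mm; L = 460 mm.
Weld metal: φR_n = 0.75 × 0.6 × 490 × 3.535 × 460 × 10⁻³ = 358.6 kN.
Base metal (shear rupture): φR_n = 0.75 × 0.6 × 490 × 5 × 460 × 10⁻³ = 507.2 kN.
Governing: weld metal.

φR_n ≈ 359 kN (weld metal governs)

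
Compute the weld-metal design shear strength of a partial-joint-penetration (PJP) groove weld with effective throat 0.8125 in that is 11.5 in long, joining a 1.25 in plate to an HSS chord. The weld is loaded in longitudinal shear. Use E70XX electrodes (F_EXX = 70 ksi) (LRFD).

Effective throat (given) t_e = 0.8125 in.
A_we = 0.8125 × 11.5 = 9.344 in².
F_nw = 0.6 F_EXX = 42 ksi.
φR_n = 0.75 × 42 × 9.344 = 294.3 kips.

φR_n ≈ 294 kips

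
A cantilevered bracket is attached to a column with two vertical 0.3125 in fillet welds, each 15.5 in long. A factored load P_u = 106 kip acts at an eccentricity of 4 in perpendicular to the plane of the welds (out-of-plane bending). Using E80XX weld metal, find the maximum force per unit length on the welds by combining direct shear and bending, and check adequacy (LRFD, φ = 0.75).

f_max ≈ 6.3 kip/in; adequate

E80XX → F_EXX = 80 ksi.
L_w = 2 × 15.5 = 31 in; section modulus (unit throat) S = 2 × L²/6 = 80.08 in².
Direct shear f_v = P/L_w = 106/31 = 3.419 kip/in.
Moment M = P × e = 106 × 4 = 424 kip·in; bending f_b = M/S = 5.294 kip/in.
f_max = √(f_v² + f_b²) = √(3.419² + 5.294²) = 6.303 kip/in.
φr_n = 0.75 × 0.6 × 80 × (0.707 × 0.3125) = 7.954 kip/in → adequate.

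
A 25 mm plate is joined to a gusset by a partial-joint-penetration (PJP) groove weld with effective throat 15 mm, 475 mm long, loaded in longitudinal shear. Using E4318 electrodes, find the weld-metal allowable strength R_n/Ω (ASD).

E43XX → F_EXX = 430 MPa.
Effective throat (given) t_e = 15 mm.
A_we = 15 × 475 = 7125 mm².
F_nw = 0.6 F_EXX = 258 MPa.
R_n/Ω = (258 × 7125) / 2.0 × 10⁻³ = 919.1 kN.

R_n/Ω ≈ 919 kN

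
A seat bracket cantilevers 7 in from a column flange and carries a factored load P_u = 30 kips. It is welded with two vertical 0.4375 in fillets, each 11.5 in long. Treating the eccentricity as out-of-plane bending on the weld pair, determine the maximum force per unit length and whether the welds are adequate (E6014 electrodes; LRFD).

f_max ≈ 4.94 kip/in; adequate

E60XX → F_EXX = 60 ksi.
L_w = 2 × 11.5 = 23 in; section modulus (unit throat) S = 2 × L²/6 = 44.08 in².
Direct shear f_v = P/L_w = 30/23 = 1.304 kip/in.
Moment M = P × e = 30 × 7 = 210 kip·in; bending f_b = M/S = 4.764 kip/in.
f_max = √(f_v² + f_b²) = √(1.304² + 4.764²) = 4.939 kip/in.
φr_n = 0.75 × 0.6 × 60 × (0.707 × 0.4375) = 8.351 kip/in → adequate.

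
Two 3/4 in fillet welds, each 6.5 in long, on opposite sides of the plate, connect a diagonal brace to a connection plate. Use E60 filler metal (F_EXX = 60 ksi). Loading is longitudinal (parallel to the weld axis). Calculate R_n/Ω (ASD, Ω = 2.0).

R_n/Ω ≈ 124 kips

Effective throat t_e = 0.707 × 0.75 = 0.5302 in.
Total length L = 13 in; A_we = 0.5302 × 13 = 6.893 in².
F_nw = 0.6 F_EXX = 0.6 × 60 = 36 ksi.
R_n = 36 × 6.893 = 248.2 kips; R_n/Ω = 248.2/2.0 = 124.1 kips.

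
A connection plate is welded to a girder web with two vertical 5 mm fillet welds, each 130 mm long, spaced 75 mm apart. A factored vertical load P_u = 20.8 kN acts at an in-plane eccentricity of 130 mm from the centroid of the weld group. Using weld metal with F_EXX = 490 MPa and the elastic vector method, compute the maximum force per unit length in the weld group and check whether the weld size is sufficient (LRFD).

f_max ≈ 325 N/mm; adequate

Total weld length L_w = 260 mm. Treat welds as unit-width lines.
Polar moment about centroid: J = 2[d³/12 + d(b/2)²] = 2[130³/12 + 130×37.5²] = 731800 mm³.
Direct shear f_v = P/L_w = 20.8×10³ / 260 = 80 N/mm (vertical).
Torsion M = P·e = 20.8×10³ × 130 = 2704000 N·mm.
Critical point at (x, y) = (37.5, 65) from centroid. f_tx = M·y/J = 240.2 N/mm; f_ty = M·x/J = 138.6 N/mm.
Resultant f_max = √[f_tx² + (f_v + f_ty)²] = √[240.2² + (80 + 138.6)²] = 324.7 N/mm.
Capacity per unit length: φr_n = 0.75 × 0.6 × 490 × (0.707 × 5) = 779.5 N/mm.
324.7 ≤ 779.5 → adequate.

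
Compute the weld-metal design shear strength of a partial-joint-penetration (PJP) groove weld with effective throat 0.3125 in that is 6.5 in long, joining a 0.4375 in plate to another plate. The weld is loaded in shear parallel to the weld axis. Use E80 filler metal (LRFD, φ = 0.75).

E80XX → F_EXX = 80 ksi.
Effective throat (given) t_e = 0.3125 in.
A_we = 0.3125 × 6.5 = 2.031 in².
F_nw = 0.6 F_EXX = 48 ksi.
φR_n = 0.75 × 48 × 2.031 = 73.12 kips.

φR_n ≈ 73.1 kips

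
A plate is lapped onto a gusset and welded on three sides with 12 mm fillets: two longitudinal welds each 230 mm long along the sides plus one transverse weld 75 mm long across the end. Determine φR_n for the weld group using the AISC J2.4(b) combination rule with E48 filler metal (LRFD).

E48XX → F_EXX = 480 MPa.
t_e = 0.707 × 12 = 8.484 mm.
R_nwl = 0.6 × 480 × 8.484 × 460 × 10⁻³ = 1124 kN (longitudinal, 2 welds).
R_nwt = 0.6 × 480 × 8.484 × 75 × 10⁻³ = 183.3 kN (transverse, base value).
(i) R_nwl + R_nwt = 1307 kN; (ii) 0.85 R_nwl + 1.5 R_nwt = 1230 kN.
R_n = max = 1307 kN [governs: (i)]; φR_n = 980.4 kN.

φR_n ≈ 980 kN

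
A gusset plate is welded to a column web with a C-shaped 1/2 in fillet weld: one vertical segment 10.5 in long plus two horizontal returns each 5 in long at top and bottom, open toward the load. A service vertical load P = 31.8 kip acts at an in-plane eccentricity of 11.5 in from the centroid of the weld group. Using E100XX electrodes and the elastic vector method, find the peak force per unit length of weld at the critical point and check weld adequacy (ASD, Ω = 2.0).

E100XX → F_EXX = 100 ksi.
Total weld length L_w = 20.5 in. Treat welds as unit-width lines.
Centroid: x̄ = 2×5×2.5 / 20.5 = 1.22 in from the vertical weld.
Polar moment about centroid: J = I_x + I_y = [10.5³/12 + 2×5×5.25²] + [10.5×1.22² + 2(5³/12 + 5×1.28²)] = 424.9 in³.
Direct shear f_v = P/L_w = 31.8 / 20.5 = 1.551 kip/in (vertical).
Torsion M = P·e = 31.8 × 11.5 = 365.7 kip·in.
Critical point at (x, y) = (3.78, 5.25) from centroid. f_tx = M·y/J = 4.518 kip/in; f_ty = M·x/J = 3.253 kip/in.
Resultant f_max = √[f_tx² + (f_v + f_ty)²] = √[4.518² + (1.551 + 3.253)²] = 6.595 kip/in.
Capacity per unit length: r_n/Ω = (1/2.0) × 0.6 × 100 × (0.707 × 0.5) = 10.6 kip/in.
6.595 ≤ 10.6 → adequate.

f_max ≈ 6.6 kip/in; adequate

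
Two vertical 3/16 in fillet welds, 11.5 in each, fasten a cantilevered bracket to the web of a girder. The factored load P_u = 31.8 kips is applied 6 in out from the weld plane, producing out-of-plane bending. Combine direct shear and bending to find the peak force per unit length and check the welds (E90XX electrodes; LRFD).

f_max ≈ 4.54 kip/in; adequate

E90XX → F_EXX = 90 ksi.
L_w = 2 × 11.5 = 23 in; section modulus (unit throat) S = 2 × L²/6 = 44.08 in².
Direct shear f_v = P/L_w = 31.8/23 = 1.383 kip/in.
Moment M = P × e = 31.8 × 6 = 190.8 kip·in; bending f_b = M/S = 4.328 kip/in.
f_max = √(f_v² + f_b²) = √(1.383² + 4.328²) = 4.544 kip/in.
φr_n = 0.75 × 0.6 × 90 × (0.707 × 0.1875) = 5.369 kip/in → adequate.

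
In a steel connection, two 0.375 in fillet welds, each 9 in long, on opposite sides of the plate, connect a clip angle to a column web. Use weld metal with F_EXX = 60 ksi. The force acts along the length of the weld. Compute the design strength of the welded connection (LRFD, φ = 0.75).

Effective throat t_e = 0.707 × 0.375 = 0.2651 in.
Total length L = 18 in; A_we = 0.2651 × 18 = 4.772 in².
F_nw = 0.6 F_EXX = 0.6 × 60 = 36 ksi.
φR_n = 0.75 × 36 × 4.772 = 128.9 kips.

φR_n ≈ 129 kips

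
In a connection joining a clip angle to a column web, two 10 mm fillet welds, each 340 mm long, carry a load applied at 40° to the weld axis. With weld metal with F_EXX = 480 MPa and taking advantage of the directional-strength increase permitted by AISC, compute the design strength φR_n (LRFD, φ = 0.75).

t_e = 0.707 × 10 = 7.07 mm; A_we = 7.07 × 680 = 4808 mm².
Directional factor: 1.0 + 0.5 sin^1.5(40°) = 1.258.
F_nw = 0.6 × 480 × 1.258 = 362.2 MPa.
φR_n = 0.75 × 362.2 × 4808 × 10⁻³ = 1306 kN.

φR_n ≈ 1310 kN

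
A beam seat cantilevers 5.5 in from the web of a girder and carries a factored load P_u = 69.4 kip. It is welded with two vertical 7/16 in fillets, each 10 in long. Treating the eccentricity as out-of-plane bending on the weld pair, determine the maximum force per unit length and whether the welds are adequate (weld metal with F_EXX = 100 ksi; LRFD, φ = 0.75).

L_w = 2 × 10 = 20 in; section modulus (unit throat) S = 2 × L²/6 = 33.33 in².
Direct shear f_v = P/L_w = 69.4/20 = 3.47 kip/in.
Moment M = P × e = 69.4 × 5.5 = 381.7 kip·in; bending f_b = M/S = 11.45 kip/in.
f_max = √(f_v² + f_b²) = √(3.47² + 11.45²) = 11.97 kip/in.
φr_n = 0.75 × 0.6 × 100 × (0.707 × 0.4375) = 13.92 kip/in → adequate.

f_max ≈ 12 kip/in; adequate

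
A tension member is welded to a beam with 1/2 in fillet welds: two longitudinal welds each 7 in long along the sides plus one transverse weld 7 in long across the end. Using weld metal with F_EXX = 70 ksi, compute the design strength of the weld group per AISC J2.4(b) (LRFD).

t_e = 0.707 × 0.5 = 0.3535 in.
R_nwl = 0.6 × 70 × 0.3535 × 14 = 207.9 kip (longitudinal, 2 welds).
R_nwt = 0.6 × 70 × 0.3535 × 7 = 103.9 kip (transverse, base value).
(i) R_nwl + R_nwt = 311.8 kip; (ii) 0.85 R_nwl + 1.5 R_nwt = 332.6 kip.
R_n = max = 332.6 kip [governs: (ii)]; φR_n = 249.4 kip.

φR_n ≈ 249 kip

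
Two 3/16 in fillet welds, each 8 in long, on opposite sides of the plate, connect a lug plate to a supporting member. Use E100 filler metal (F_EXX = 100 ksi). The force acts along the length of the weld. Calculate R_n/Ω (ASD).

R_n/Ω ≈ 63.6 kip

Effective throat t_e = 0.707 × 0.1875 = 0.1326 in.
Total length L = 16 in; A_we = 0.1326 × 16 = 2.121 in².
F_nw = 0.6 F_EXX = 0.6 × 100 = 60 ksi.
R_n = 60 × 2.121 = 127.3 kip; R_n/Ω = 127.3/2.0 = 63.63 kip.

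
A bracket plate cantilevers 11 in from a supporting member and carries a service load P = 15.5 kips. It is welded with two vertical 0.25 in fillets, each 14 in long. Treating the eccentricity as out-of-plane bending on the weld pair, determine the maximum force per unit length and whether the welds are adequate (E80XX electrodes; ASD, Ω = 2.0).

E80XX → F_EXX = 80 ksi.
L_w = 2 × 14 = 28 in; section modulus (unit throat) S = 2 × L²/6 = 65.33 in².
Direct shear f_v = P/L_w = 15.5/28 = 0.5536 kip/in.
Moment M = P × e = 15.5 × 11 = 170.5 kip·in; bending f_b = M/S = 2.61 kip/in.
f_max = √(f_v² + f_b²) = √(0.5536² + 2.61²) = 2.668 kip/in.
r_n/Ω = (1/2.0) × 0.6 × 80 × (0.707 × 0.25) = 4.242 kip/in → adequate.

f_max ≈ 2.67 kip/in; adequate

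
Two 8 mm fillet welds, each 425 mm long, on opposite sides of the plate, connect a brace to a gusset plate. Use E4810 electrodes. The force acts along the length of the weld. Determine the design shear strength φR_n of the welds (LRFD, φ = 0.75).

E48XX → F_EXX = 480 MPa.
Effective throat t_e = 0.707 × 8 = 5.656 mm.
Total length L = 850 mm; A_we = 5.656 × 850 = 4808 mm².
F_nw = 0.6 F_EXX = 0.6 × 480 = 288 MPa.
φR_n = 0.75 × 288 × 4808 × 10⁻³ = 1038 kN.

φR_n ≈ 1040 kN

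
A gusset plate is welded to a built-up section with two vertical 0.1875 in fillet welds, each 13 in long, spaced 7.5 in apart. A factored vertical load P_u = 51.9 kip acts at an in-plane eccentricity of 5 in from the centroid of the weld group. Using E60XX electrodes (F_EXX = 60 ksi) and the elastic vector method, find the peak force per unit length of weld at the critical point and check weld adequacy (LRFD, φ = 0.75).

Total weld length L_w = 26 in. Treat welds as unit-width lines.
Polar moment about centroid: J = 2[d³/12 + d(b/2)²] = 2[13³/12 + 13×3.75²] = 731.8 in³.
Direct shear f_v = P/L_w = 51.9 / 26 = 1.996 kip/in (vertical).
Torsion M = P·e = 51.9 × 5 = 259.5 kip·in.
Critical point at (x, y) = (3.75, 6.5) from centroid. f_tx = M·y/J = 2.305 kip/in; f_ty = M·x/J = 1.33 kip/in.
Resultant f_max = √[f_tx² + (f_v + f_ty)²] = √[2.305² + (1.996 + 1.33)²] = 4.047 kip/in.
Capacity per unit length: φr_n = 0.75 × 0.6 × 60 × (0.707 × 0.1875) = 3.579 kip/in.
4.047 > 3.579 → NOT adequate.

f_max ≈ 4.05 kip/in; NOT adequate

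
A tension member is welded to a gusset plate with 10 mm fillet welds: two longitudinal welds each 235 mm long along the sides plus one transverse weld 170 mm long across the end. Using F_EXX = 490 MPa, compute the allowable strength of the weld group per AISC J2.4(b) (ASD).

R_n/Ω ≈ 680 kN

t_e = 0.707 × 10 = 7.07 mm.
R_nwl = 0.6 × 490 × 7.07 × 470 × 10⁻³ = 976.9 kN (longitudinal, 2 welds).
R_nwt = 0.6 × 490 × 7.07 × 170 × 10⁻³ = 353.4 kN (transverse, base value).
(i) R_nwl + R_nwt = 1330 kN; (ii) 0.85 R_nwl + 1.5 R_nwt = 1360 kN.
R_n = max = 1360 kN [governs: (ii)]; R_n/Ω = 680.2 kN.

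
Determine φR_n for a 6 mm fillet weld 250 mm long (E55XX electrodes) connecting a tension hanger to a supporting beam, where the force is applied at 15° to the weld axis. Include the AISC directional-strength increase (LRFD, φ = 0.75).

φR_n ≈ 280 kN

E55XX → F_EXX = 550 MPa.
t_e = 0.707 × 6 = 4.242 mm; A_we = 4.242 × 250 = 1060 mm².
Directional factor: 1.0 + 0.5 sin^1.5(15°) = 1.066.
F_nw = 0.6 × 550 × 1.066 = 351.7 MPa.
φR_n = 0.75 × 351.7 × 1060 × 10⁻³ = 279.8 kN.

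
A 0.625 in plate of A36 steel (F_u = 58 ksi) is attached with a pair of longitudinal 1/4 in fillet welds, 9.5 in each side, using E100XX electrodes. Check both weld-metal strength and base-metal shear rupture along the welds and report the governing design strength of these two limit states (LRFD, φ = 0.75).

φR_n ≈ 151 kips (weld metal governs)

E100XX → F_EXX = 100 ksi.
t_e = 0.707 × 0.25 = 0.1767 in; L = 19 in.
Weld metal: φR_n = 0.75 × 0.6 × 100 × 0.1767 × 19 = 151.1 kips.
Base metal (shear rupture): φR_n = 0.75 × 0.6 × 58 × 0.625 × 19 = 309.9 kips.
Governing: weld metal.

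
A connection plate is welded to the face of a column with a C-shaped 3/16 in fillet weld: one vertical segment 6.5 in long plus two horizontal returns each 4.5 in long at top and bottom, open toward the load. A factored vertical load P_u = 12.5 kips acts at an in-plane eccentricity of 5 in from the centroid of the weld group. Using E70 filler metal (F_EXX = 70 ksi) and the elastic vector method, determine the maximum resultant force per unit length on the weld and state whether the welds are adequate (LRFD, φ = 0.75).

f_max ≈ 2.5 kip/in; adequate

Total weld length L_w = 15.5 in. Treat welds as unit-width lines.
Centroid: x̄ = 2×4.5×2.25 / 15.5 = 1.306 in from the vertical weld.
Polar moment about centroid: J = I_x + I_y = [6.5³/12 + 2×4.5×3.25²] + [6.5×1.306² + 2(4.5³/12 + 4.5×0.9435²)] = 152.2 in³.
Direct shear f_v = P/L_w = 12.5 / 15.5 = 0.8065 kip/in (vertical).
Torsion M = P·e = 12.5 × 5 = 62.5 kip·in.
Critical point at (x, y) = (3.194, 3.25) from centroid. f_tx = M·y/J = 1.334 kip/in; f_ty = M·x/J = 1.311 kip/in.
Resultant f_max = √[f_tx² + (f_v + f_ty)²] = √[1.334² + (0.8065 + 1.311)²] = 2.503 kip/in.
Capacity per unit length: φr_n = 0.75 × 0.6 × 70 × (0.707 × 0.1875) = 4.176 kip/in.
2.503 ≤ 4.176 → adequate.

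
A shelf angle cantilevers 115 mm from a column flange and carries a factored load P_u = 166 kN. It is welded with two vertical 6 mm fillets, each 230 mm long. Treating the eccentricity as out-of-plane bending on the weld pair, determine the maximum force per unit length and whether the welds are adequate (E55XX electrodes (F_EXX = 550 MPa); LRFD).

L_w = 2 × 230 = 460 mm; section modulus (unit throat) S = 2 × L²/6 = 17630 mm².
Direct shear f_v = P/L_w = 166×10³/460 = 360.9 N/mm.
Moment M = P × e = 166×10³ × 115 = 19090000 N·mm; bending f_b = M/S = 1083 N/mm.
f_max = √(f_v² + f_b²) = √(360.9² + 1083²) = 1141 N/mm.
φr_n = 0.75 × 0.6 × 550 × (0.707 × 6) = 1050 N/mm → NOT adequate.

f_max ≈ 1140 N/mm; NOT adequate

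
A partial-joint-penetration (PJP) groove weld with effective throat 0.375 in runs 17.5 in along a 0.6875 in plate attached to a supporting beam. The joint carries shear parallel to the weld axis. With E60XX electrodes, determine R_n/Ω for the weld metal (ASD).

R_n/Ω ≈ 118 kip

E60XX → F_EXX = 60 ksi.
Effective throat (given) t_e = 0.375 in.
A_we = 0.375 × 17.5 = 6.562 in².
F_nw = 0.6 F_EXX = 36 ksi.
R_n/Ω = (36 × 6.562) / 2.0 = 118.1 kip.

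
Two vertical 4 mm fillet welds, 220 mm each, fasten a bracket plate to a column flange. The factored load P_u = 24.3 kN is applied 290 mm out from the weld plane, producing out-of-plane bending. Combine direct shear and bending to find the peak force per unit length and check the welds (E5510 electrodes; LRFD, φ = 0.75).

E55XX → F_EXX = 550 MPa.
L_w = 2 × 220 = 440 mm; section modulus (unit throat) S = 2 × L²/6 = 16130 mm².
Direct shear f_v = P/L_w = 24.3×10³/440 = 55.23 N/mm.
Moment M = P × e = 24.3×10³ × 290 = 7047000 N·mm; bending f_b = M/S = 436.8 N/mm.
f_max = √(f_v² + f_b²) = √(55.23² + 436.8²) = 440.3 N/mm.
φr_n = 0.75 × 0.6 × 550 × (0.707 × 4) = 699.9 N/mm → adequate.

f_max ≈ 440 N/mm; adequate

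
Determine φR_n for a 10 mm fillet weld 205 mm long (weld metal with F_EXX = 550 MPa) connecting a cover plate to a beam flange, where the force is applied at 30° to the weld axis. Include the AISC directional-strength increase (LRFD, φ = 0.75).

φR_n ≈ 422 kN

t_e = 0.707 × 10 = 7.07 mm; A_we = 7.07 × 205 = 1449 mm².
Directional factor: 1.0 + 0.5 sin^1.5(30°) = 1.177.
F_nw = 0.6 × 550 × 1.177 = 388.3 MPa.
φR_n = 0.75 × 388.3 × 1449 × 10⁻³ = 422.1 kN.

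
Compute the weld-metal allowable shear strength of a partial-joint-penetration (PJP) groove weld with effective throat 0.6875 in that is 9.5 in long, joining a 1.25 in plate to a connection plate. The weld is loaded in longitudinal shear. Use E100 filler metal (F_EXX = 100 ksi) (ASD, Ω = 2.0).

Effective throat (given) t_e = 0.6875 in.
A_we = 0.6875 × 9.5 = 6.531 in².
F_nw = 0.6 F_EXX = 60 ksi.
R_n/Ω = (60 × 6.531) / 2.0 = 195.9 kips.

R_n/Ω ≈ 196 kips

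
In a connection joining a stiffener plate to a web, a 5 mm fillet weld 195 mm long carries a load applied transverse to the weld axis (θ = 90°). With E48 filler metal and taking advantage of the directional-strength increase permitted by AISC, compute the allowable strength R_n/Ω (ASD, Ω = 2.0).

R_n/Ω ≈ 149 kN

E48XX → F_EXX = 480 MPa.
t_e = 0.707 × 5 = 3.535 mm; A_we = 3.535 × 195 = 689.3 mm².
Directional factor: 1.0 + 0.5 sin^1.5(90°) = 1.5.
F_nw = 0.6 × 480 × 1.5 = 432 MPa.
R_n/Ω = (432 × 689.3) / 2.0 × 10⁻³ = 148.9 kN.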